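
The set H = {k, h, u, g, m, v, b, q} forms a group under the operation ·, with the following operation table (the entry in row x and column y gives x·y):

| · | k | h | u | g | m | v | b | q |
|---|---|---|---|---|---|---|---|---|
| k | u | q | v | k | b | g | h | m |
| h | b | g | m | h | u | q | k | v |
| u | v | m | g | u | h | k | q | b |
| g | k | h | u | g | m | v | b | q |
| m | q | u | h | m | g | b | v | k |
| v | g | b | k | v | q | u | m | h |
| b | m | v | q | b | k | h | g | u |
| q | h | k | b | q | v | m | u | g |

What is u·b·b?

u·b = q
q·b = u

u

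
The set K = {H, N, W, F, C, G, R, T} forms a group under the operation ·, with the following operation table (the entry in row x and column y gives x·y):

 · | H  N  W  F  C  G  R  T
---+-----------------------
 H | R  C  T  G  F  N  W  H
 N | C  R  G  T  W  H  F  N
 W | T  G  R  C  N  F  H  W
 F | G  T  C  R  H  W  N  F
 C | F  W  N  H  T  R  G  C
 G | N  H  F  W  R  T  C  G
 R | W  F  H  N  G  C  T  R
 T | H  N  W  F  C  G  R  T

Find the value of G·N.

H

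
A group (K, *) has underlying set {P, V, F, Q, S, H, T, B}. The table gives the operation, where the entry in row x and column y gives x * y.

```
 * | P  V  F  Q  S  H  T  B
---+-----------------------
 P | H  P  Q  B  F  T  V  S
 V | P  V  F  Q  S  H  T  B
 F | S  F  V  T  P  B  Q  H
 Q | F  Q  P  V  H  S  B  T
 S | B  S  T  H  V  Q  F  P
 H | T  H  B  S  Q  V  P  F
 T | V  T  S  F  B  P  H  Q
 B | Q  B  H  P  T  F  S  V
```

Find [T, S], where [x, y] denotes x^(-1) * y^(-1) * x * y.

Identity is V; from the table T^(-1) = P and S^(-1) = S.
P * S = F
F * T = Q
Q * S = H

H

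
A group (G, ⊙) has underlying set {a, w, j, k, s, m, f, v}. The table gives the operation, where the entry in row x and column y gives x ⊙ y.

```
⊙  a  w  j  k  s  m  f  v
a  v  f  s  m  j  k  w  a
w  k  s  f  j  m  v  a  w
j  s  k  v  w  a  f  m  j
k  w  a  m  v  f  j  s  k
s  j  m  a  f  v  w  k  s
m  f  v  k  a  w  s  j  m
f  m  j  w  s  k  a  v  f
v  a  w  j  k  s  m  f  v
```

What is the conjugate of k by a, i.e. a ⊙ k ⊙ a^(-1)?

The identity is v. In row a, the entry v sits in column a, so a^(-1) = a.
a ⊙ k = m
m ⊙ a = f

f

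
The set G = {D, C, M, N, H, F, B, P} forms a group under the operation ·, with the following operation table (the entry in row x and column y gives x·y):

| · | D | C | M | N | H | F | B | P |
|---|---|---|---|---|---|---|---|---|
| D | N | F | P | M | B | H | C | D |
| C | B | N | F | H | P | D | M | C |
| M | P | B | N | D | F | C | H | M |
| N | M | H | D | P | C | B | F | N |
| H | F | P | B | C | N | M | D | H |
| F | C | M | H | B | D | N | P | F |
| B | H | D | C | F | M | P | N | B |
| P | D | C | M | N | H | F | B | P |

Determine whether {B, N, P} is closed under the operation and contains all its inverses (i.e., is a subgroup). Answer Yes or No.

No

N·B = F, which is not in {B, N, P}.
The subset is not closed under ·, so it is not a subgroup.
(Structurally, G here is isomorphic to the quaternion group Q_8.)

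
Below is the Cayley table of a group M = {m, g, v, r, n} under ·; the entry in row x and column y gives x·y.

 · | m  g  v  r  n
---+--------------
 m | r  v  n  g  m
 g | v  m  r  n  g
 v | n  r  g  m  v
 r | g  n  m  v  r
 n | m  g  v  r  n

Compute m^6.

m

m^1 = m
m^2 = m·m = r
m^3 = r·m = g
m^4 = g·m = v
m^5 = v·m = n
m^6 = n·m = m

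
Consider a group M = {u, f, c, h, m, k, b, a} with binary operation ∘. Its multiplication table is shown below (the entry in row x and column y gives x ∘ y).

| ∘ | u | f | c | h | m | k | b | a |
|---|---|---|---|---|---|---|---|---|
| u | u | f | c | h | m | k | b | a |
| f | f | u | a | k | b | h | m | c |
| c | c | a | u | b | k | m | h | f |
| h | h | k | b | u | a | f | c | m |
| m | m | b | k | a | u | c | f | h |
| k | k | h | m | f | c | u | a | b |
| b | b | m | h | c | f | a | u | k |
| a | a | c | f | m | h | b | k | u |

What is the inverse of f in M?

f

First locate the identity: row u matches the header, so u is the identity.
Scan row f for u: f ∘ f = u. Hence f^(-1) = f.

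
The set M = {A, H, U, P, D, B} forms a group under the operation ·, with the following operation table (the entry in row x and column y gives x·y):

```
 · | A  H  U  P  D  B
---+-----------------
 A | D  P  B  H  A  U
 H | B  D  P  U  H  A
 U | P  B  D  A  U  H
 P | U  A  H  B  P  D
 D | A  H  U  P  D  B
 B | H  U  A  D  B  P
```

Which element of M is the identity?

The identity e satisfies e·x = x for all x, so its row in the table reproduces the column headers.
Row D reads: A, H, U, P, D, B — exactly the header order. So D is the identity.

D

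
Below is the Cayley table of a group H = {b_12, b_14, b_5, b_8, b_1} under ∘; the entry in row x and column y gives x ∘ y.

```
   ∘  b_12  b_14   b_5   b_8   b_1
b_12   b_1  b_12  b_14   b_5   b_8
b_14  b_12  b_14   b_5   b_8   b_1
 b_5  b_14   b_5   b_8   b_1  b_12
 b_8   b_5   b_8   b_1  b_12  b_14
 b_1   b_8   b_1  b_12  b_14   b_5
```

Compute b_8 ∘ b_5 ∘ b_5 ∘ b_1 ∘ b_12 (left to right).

b_8 ∘ b_5 = b_1
b_1 ∘ b_5 = b_12
b_12 ∘ b_1 = b_8
b_8 ∘ b_12 = b_5

b_5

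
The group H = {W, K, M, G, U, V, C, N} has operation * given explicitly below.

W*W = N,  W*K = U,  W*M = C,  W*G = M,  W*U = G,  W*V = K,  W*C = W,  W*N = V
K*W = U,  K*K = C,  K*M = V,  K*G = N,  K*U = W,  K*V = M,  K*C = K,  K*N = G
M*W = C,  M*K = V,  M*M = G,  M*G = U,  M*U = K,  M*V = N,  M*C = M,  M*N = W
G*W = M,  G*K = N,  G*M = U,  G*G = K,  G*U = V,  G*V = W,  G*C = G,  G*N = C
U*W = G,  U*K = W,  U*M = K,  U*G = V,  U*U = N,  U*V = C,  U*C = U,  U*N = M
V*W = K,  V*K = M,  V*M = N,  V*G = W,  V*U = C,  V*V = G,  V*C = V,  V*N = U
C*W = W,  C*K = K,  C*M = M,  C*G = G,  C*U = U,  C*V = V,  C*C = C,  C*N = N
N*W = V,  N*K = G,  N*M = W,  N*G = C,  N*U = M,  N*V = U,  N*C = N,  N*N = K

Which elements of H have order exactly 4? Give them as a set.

{G, N}

Identity is C. Compute the order of each non-identity element by repeated multiplication:
  W: W → N → V → K → U → G → M → C  (order 8)
  K: K → C  (order 2)
  M: M → G → U → K → V → N → W → C  (order 8)
  G: G → K → N → C  (order 4)
  U: U → N → M → K → W → G → V → C  (order 8)
  V: V → G → W → K → M → N → U → C  (order 8)
  N: N → K → G → C  (order 4)
Elements of order 4: {G, N}.
(Structurally, H here is isomorphic to the cyclic group Z_8.)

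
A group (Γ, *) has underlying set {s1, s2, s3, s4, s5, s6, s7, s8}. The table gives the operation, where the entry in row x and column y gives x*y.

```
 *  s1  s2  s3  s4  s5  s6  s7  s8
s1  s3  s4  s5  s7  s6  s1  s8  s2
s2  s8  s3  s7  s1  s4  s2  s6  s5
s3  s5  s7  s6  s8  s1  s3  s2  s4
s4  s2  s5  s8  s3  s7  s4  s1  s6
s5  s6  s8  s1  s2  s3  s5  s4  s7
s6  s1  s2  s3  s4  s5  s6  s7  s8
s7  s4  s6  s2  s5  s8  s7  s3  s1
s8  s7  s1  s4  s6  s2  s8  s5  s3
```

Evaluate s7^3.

s2

s7^1 = s7
s7^2 = s7*s7 = s3
s7^3 = s3*s7 = s2
(Structurally, Γ here is isomorphic to the quaternion group Q_8.)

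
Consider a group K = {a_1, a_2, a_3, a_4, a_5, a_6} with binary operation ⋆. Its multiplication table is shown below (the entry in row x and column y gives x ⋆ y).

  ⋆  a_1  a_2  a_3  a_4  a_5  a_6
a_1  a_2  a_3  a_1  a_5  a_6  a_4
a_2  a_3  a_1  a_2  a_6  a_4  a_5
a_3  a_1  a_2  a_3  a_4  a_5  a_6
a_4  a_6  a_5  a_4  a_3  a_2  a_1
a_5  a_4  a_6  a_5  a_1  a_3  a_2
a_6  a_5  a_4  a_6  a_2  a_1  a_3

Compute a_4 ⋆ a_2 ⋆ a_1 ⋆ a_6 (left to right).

a_1

a_4 ⋆ a_2 = a_5
a_5 ⋆ a_1 = a_4
a_4 ⋆ a_6 = a_1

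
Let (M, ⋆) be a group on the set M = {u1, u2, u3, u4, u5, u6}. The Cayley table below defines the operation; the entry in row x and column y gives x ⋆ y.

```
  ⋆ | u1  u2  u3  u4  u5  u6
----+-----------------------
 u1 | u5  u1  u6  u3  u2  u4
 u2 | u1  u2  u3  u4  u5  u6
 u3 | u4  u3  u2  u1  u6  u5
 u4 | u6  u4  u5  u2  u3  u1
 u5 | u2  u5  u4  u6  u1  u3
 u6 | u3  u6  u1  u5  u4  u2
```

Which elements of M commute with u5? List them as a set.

{u1, u2, u5}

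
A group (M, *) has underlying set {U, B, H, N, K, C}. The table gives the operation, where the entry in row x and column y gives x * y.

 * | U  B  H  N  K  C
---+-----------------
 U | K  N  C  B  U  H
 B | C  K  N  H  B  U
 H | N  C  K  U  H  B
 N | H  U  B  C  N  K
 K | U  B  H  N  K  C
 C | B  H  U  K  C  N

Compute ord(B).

2

The identity element is K (its row matches the header).
B^1 = B
B^2 = B * B = K
The first power of B equal to the identity is B^2, so ord(B) = 2.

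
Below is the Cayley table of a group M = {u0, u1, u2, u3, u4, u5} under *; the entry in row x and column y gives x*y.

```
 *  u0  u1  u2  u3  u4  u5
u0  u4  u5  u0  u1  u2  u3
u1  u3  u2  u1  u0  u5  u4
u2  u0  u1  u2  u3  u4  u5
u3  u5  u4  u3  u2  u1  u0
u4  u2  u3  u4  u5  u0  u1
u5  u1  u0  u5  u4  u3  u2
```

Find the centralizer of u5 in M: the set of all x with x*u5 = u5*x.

Compare row u5 with column u5 entry by entry.
u1*u5 = u4 but u5*u1 = u0, so u1 does not.
Collecting the elements that commute with u5: C(u5) = {u2, u5}.

{u2, u5}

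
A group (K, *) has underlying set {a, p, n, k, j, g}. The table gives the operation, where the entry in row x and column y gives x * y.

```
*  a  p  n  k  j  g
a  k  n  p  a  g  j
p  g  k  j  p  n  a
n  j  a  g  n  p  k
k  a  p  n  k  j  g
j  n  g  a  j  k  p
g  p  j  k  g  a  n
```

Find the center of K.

{k}

An element z is central iff its row equals its column in the table.
For n: n * a = j ≠ p = a * n, so n ∉ Z.
Checking each element this way leaves Z(K) = {k}.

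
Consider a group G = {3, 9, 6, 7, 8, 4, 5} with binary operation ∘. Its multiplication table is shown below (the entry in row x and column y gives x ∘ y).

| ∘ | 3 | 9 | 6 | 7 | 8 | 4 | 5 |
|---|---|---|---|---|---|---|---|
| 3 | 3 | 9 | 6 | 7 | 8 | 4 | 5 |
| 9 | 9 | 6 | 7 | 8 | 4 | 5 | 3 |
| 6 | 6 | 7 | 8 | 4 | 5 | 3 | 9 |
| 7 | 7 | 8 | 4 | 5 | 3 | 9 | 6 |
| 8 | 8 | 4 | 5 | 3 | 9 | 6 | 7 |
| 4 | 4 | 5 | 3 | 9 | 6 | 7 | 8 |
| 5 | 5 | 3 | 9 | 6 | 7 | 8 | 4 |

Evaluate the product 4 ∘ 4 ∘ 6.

4 ∘ 4 = 7
7 ∘ 6 = 4
(Structurally, G here is isomorphic to the cyclic group Z_7.)

4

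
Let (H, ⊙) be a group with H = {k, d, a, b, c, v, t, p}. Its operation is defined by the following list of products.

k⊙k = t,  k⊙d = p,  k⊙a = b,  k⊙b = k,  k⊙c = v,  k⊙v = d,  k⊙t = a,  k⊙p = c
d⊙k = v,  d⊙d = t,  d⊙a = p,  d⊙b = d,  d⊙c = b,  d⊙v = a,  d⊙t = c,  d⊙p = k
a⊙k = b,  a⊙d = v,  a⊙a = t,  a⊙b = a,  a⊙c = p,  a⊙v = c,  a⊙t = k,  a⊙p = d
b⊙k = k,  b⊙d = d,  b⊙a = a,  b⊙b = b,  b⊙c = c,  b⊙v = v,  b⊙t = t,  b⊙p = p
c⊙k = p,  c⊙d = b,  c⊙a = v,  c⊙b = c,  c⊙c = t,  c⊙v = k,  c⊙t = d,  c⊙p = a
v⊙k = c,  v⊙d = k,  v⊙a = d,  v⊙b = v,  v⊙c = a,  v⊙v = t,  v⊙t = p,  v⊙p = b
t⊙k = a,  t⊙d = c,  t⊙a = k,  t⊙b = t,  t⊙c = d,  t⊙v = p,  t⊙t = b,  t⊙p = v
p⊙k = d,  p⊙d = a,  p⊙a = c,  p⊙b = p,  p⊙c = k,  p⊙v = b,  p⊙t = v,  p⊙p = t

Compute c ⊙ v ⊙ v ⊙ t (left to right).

c ⊙ v = k
k ⊙ v = d
d ⊙ t = c

c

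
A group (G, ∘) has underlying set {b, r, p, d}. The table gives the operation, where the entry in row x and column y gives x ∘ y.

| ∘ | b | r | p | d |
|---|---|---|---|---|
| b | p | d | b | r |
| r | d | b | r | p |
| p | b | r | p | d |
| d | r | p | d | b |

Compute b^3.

b^1 = b
b^2 = b ∘ b = p
b^3 = p ∘ b = b

b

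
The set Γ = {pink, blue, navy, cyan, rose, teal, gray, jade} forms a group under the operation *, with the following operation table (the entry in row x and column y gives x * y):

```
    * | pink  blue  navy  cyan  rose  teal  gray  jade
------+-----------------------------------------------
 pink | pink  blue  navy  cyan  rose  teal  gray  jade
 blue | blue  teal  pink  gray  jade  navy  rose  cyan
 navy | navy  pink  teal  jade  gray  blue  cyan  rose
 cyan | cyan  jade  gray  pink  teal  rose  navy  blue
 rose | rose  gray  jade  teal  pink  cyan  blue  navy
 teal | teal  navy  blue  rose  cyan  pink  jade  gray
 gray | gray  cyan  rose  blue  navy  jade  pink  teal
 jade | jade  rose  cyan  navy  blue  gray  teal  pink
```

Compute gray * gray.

Read row gray, column gray: gray * gray = pink.

pink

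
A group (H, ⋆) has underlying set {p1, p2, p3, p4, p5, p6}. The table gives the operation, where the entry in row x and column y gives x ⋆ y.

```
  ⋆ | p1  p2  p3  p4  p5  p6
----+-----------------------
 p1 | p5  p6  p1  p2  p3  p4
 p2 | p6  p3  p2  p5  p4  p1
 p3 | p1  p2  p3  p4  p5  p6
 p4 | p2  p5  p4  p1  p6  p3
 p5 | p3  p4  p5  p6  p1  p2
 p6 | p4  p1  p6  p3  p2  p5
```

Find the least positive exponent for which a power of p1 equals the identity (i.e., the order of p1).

3

The identity element is p3 (its row matches the header).
p1^1 = p1
p1^2 = p1 ⋆ p1 = p5
p1^3 = p5 ⋆ p1 = p3
The first power of p1 equal to the identity is p1^3, so ord(p1) = 3.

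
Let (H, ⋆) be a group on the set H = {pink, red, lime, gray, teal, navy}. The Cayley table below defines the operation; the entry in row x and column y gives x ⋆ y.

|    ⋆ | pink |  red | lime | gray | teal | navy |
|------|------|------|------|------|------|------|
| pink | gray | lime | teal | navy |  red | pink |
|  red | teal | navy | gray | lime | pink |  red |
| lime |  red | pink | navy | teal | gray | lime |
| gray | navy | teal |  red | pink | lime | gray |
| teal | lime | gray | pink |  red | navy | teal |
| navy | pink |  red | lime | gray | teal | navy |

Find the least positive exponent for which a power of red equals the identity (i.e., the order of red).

2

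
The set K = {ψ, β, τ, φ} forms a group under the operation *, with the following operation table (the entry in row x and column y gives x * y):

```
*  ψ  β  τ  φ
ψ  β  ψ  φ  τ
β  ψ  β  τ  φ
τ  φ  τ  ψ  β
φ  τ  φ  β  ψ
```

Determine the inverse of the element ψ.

First locate the identity: row β matches the header, so β is the identity.
Scan row ψ for β: ψ * ψ = β. Hence ψ^(-1) = ψ.

ψ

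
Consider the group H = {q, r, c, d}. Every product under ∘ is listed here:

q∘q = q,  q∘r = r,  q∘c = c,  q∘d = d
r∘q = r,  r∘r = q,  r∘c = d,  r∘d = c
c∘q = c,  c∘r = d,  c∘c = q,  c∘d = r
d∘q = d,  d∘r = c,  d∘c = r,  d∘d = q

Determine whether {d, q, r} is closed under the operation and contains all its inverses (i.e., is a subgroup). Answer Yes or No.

d ∘ r = c, which is not in {d, q, r}.
The subset is not closed under ∘, so it is not a subgroup.
(Structurally, H here is isomorphic to the Klein four-group V_4.)

No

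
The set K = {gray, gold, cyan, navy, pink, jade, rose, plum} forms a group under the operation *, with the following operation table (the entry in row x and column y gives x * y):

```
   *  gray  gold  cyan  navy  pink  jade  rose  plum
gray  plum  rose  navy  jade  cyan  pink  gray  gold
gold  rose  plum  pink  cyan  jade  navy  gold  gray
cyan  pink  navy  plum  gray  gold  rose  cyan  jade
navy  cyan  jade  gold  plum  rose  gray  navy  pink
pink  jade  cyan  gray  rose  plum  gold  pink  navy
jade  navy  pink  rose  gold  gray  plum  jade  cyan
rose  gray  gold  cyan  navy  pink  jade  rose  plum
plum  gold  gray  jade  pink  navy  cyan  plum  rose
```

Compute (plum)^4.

rose

plum^1 = plum
plum^2 = plum * plum = rose
plum^3 = rose * plum = plum
plum^4 = plum * plum = rose
(Structurally, K here is isomorphic to the quaternion group Q_8.)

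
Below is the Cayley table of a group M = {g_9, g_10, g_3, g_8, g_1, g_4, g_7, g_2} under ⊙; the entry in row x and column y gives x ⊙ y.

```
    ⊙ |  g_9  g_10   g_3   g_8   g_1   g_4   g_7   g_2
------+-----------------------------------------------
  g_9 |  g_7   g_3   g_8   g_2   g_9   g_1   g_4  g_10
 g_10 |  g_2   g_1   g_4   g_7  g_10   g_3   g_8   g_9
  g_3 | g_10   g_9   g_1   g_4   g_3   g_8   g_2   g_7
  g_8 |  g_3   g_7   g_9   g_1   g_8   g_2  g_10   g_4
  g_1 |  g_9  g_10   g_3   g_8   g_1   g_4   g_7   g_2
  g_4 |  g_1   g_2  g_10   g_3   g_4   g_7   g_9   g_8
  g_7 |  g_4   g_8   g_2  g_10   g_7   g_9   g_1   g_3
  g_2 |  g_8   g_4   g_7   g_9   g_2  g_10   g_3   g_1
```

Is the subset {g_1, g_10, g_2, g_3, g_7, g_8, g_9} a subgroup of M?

No

g_9 ⊙ g_7 = g_4, which is not in {g_1, g_10, g_2, g_3, g_7, g_8, g_9}.
The subset is not closed under ⊙, so it is not a subgroup.
(Structurally, M here is isomorphic to the dihedral group D_4.)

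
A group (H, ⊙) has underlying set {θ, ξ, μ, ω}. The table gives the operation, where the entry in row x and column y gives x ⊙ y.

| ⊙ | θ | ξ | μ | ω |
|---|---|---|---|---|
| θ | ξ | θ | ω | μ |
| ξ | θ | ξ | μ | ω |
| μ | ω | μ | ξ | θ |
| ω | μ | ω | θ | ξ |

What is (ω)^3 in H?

ω^1 = ω
ω^2 = ω ⊙ ω = ξ
ω^3 = ξ ⊙ ω = ω

ω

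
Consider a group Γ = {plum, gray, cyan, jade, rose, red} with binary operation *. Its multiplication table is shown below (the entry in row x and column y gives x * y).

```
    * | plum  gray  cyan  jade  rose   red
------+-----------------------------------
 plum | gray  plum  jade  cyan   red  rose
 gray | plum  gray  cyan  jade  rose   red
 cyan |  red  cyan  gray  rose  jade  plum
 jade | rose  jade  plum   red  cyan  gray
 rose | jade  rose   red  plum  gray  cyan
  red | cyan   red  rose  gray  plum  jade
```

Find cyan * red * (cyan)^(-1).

jade

The identity is gray. In row cyan, the entry gray sits in column cyan, so cyan^(-1) = cyan.
cyan * red = plum
plum * cyan = jade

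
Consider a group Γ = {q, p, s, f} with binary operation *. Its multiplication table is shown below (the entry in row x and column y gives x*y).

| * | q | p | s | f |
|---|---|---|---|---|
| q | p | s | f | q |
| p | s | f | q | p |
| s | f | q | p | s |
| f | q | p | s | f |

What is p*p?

f

Read row p, column p: p*p = f.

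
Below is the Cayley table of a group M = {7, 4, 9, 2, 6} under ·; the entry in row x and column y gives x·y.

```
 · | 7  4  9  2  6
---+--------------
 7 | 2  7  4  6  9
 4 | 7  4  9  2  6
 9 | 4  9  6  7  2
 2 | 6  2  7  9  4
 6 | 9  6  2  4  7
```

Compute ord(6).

The identity element is 4 (its row matches the header).
6^1 = 6
6^2 = 6·6 = 7
6^3 = 7·6 = 9
6^4 = 9·6 = 2
6^5 = 2·6 = 4
The first power of 6 equal to the identity is 6^5, so ord(6) = 5.
(Structurally, M here is isomorphic to the cyclic group Z_5.)

5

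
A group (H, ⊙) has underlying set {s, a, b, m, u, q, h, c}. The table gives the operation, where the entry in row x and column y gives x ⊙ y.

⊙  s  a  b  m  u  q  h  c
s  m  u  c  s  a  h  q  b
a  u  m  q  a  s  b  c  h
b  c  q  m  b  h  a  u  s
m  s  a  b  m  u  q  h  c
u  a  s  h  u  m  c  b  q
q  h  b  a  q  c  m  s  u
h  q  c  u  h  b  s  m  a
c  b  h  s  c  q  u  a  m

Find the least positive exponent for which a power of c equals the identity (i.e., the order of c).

The identity element is m (its row matches the header).
c^1 = c
c^2 = c ⊙ c = m
The first power of c equal to the identity is c^2, so ord(c) = 2.

2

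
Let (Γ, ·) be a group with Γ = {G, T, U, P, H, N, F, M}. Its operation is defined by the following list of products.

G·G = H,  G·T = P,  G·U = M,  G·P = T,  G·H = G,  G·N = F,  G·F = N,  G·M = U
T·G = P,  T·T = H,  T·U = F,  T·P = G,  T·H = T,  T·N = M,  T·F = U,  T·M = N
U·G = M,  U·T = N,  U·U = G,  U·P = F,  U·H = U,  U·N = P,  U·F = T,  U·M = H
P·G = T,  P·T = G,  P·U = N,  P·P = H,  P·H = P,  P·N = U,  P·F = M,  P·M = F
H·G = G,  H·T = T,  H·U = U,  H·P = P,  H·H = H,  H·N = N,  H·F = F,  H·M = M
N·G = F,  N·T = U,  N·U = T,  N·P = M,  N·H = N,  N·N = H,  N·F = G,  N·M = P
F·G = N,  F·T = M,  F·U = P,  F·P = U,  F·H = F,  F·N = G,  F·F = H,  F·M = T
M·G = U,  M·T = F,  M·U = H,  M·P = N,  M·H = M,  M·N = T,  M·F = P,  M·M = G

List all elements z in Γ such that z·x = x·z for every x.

An element z is central iff its row equals its column in the table.
For U: U·F = T ≠ P = F·U, so U ∉ Z.
Checking each element this way leaves Z(Γ) = {G, H}.
(Structurally, Γ here is isomorphic to the dihedral group D_4.)

{G, H}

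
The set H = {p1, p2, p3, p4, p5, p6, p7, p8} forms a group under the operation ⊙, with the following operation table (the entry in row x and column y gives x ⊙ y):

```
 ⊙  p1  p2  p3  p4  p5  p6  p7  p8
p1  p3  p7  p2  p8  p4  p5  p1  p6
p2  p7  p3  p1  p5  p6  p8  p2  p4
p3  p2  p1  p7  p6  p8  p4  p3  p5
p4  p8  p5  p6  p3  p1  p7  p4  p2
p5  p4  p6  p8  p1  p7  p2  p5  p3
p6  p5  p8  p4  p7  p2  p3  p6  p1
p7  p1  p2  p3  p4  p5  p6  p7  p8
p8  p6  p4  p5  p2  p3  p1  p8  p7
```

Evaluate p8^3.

p8^1 = p8
p8^2 = p8 ⊙ p8 = p7
p8^3 = p7 ⊙ p8 = p8

p8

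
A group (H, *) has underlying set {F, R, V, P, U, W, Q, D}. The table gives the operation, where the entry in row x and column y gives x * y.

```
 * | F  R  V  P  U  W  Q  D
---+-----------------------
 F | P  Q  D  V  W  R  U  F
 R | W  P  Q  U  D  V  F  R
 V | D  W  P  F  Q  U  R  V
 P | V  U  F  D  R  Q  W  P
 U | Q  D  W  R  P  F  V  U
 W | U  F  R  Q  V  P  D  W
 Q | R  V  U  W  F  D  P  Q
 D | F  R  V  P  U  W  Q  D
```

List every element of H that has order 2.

{P}

Identity is D. Compute the order of each non-identity element by repeated multiplication:
  F: F → P → V → D  (order 4)
  R: R → P → U → D  (order 4)
  V: V → P → F → D  (order 4)
  P: P → D  (order 2)
  U: U → P → R → D  (order 4)
  W: W → P → Q → D  (order 4)
  Q: Q → P → W → D  (order 4)
Elements of order 2: {P}.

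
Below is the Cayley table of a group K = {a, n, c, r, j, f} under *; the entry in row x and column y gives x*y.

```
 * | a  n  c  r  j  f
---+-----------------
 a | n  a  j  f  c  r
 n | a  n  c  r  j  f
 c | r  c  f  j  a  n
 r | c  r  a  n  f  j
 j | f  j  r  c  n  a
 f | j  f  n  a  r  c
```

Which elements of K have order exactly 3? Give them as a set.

{c, f}

Identity is n. Compute the order of each non-identity element by repeated multiplication:
  a: a → n  (order 2)
  c: c → f → n  (order 3)
  r: r → n  (order 2)
  j: j → n  (order 2)
  f: f → c → n  (order 3)
Elements of order 3: {c, f}.
(Structurally, K here is isomorphic to the symmetric group S_3.)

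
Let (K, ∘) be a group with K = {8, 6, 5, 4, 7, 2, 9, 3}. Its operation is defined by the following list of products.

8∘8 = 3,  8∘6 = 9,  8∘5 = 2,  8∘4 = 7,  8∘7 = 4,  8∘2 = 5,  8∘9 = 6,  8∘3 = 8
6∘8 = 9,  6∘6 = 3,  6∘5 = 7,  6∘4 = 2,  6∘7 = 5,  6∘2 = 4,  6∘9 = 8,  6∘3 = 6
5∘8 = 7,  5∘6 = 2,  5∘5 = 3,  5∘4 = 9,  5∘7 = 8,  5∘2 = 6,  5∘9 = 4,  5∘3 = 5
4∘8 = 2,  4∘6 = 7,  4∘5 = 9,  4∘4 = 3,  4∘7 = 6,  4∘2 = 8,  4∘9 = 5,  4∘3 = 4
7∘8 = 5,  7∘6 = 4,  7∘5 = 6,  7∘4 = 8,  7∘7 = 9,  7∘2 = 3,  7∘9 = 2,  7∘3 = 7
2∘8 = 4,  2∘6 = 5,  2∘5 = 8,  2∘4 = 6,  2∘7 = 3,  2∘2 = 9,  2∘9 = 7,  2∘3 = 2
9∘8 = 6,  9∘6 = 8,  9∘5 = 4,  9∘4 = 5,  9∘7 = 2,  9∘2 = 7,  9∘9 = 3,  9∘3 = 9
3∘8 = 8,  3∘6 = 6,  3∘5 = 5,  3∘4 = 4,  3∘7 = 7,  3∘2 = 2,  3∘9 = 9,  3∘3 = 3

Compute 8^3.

8

8^1 = 8
8^2 = 8 ∘ 8 = 3
8^3 = 3 ∘ 8 = 8
(Structurally, K here is isomorphic to the dihedral group D_4.)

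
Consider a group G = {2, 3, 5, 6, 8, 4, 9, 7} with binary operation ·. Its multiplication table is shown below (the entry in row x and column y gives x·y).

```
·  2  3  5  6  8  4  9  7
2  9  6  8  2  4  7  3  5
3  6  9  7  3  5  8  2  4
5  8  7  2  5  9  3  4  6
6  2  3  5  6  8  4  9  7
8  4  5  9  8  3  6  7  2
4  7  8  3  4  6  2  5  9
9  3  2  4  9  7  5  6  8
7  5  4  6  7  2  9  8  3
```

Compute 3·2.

Read row 3, column 2: 3·2 = 6.

6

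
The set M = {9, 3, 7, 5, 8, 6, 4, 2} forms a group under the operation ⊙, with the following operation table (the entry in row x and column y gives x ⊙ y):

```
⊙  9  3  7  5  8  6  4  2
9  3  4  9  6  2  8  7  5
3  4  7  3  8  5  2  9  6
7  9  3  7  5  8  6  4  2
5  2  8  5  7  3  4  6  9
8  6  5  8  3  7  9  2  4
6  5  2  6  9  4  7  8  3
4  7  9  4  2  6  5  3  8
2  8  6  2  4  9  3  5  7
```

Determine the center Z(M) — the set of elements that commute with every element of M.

An element z is central iff its row equals its column in the table.
For 2: 2 ⊙ 4 = 5 ≠ 8 = 4 ⊙ 2, so 2 ∉ Z.
Checking each element this way leaves Z(M) = {3, 7}.

{3, 7}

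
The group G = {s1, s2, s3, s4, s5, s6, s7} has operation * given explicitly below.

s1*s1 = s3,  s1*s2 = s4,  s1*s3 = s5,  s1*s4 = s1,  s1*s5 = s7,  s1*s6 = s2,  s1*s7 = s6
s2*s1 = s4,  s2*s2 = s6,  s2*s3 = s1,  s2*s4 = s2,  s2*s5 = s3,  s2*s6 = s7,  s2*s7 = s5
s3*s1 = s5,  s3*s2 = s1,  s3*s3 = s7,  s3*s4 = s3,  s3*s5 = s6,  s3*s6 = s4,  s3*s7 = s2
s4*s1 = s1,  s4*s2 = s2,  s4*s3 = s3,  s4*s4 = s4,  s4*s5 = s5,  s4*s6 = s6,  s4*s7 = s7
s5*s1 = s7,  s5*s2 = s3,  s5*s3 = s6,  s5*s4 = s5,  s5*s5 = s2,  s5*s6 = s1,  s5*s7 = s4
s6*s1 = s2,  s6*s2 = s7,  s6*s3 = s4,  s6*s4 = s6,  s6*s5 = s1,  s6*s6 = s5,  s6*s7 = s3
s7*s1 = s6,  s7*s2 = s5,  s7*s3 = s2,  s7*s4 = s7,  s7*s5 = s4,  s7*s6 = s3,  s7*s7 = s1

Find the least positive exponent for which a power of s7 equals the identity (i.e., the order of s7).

7

The identity element is s4 (its row matches the header).
s7^1 = s7
s7^2 = s7 * s7 = s1
s7^3 = s1 * s7 = s6
s7^4 = s6 * s7 = s3
s7^5 = s3 * s7 = s2
s7^6 = s2 * s7 = s5
s7^7 = s5 * s7 = s4
The first power of s7 equal to the identity is s7^7, so ord(s7) = 7.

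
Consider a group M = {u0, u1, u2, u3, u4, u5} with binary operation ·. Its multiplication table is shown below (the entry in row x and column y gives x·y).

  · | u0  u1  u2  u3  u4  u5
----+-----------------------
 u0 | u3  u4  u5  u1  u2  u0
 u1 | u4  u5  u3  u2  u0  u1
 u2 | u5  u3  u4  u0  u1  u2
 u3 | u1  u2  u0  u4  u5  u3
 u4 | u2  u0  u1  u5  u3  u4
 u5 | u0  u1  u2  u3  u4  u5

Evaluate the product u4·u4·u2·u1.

u4

u4·u4 = u3
u3·u2 = u0
u0·u1 = u4
(Structurally, M here is isomorphic to the cyclic group Z_6.)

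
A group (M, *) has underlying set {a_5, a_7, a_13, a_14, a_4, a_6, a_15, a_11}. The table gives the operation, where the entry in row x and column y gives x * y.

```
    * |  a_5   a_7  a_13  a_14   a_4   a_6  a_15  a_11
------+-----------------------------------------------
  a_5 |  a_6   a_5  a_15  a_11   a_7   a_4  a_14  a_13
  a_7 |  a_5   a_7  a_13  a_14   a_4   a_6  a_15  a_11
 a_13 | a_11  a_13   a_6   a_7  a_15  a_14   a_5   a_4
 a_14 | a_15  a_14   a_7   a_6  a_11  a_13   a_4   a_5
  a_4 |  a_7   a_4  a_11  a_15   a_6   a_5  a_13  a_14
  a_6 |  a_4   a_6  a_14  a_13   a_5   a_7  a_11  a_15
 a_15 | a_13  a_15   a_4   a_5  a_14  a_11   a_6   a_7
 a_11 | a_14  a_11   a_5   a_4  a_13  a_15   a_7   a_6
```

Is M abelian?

No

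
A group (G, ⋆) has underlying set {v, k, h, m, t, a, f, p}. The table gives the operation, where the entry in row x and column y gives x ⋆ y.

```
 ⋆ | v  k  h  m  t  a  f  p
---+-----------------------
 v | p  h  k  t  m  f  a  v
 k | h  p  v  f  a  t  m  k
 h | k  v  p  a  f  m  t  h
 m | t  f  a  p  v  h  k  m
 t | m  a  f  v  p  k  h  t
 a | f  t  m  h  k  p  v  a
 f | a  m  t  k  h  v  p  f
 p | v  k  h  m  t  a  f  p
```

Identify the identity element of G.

p

The identity e satisfies e ⋆ x = x for all x, so its row in the table reproduces the column headers.
Row p reads: v, k, h, m, t, a, f, p — exactly the header order. So p is the identity.
(Structurally, G here is isomorphic to the elementary abelian group (Z_2)^3.)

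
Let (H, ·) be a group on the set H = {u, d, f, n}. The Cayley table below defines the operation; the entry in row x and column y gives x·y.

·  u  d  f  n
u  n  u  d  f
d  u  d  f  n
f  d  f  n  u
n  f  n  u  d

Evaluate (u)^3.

u^1 = u
u^2 = u·u = n
u^3 = n·u = f
(Structurally, H here is isomorphic to the cyclic group Z_4.)

f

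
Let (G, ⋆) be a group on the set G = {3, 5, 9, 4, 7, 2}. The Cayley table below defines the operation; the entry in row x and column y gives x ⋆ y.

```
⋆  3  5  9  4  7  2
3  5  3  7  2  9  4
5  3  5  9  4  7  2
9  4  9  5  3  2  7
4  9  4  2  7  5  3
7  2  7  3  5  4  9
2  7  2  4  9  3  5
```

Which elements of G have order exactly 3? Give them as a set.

{4, 7}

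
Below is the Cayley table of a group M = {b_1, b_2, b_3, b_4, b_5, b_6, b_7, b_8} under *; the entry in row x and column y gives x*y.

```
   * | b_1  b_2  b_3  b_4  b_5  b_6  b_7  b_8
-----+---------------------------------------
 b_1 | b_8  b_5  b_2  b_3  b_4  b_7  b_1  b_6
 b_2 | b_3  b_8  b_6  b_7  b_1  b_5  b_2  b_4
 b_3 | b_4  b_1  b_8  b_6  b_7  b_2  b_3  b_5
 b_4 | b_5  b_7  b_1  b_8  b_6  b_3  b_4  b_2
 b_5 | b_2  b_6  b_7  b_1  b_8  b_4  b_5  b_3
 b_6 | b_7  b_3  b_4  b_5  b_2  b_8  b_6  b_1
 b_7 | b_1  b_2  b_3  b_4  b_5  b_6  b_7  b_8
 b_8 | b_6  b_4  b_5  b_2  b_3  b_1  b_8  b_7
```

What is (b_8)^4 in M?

b_8^1 = b_8
b_8^2 = b_8*b_8 = b_7
b_8^3 = b_7*b_8 = b_8
b_8^4 = b_8*b_8 = b_7

b_7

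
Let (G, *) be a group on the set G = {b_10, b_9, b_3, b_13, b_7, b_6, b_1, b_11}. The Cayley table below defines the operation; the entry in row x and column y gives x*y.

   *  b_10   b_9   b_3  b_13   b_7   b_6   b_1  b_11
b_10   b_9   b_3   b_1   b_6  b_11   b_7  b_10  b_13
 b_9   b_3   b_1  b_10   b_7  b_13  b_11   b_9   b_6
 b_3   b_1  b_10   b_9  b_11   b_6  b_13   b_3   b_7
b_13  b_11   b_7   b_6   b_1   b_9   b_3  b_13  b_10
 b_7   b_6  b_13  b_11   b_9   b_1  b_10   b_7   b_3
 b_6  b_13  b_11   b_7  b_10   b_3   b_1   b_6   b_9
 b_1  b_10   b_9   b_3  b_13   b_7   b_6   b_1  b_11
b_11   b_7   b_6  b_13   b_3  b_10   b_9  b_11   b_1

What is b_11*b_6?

Read row b_11, column b_6: b_11*b_6 = b_9.

b_9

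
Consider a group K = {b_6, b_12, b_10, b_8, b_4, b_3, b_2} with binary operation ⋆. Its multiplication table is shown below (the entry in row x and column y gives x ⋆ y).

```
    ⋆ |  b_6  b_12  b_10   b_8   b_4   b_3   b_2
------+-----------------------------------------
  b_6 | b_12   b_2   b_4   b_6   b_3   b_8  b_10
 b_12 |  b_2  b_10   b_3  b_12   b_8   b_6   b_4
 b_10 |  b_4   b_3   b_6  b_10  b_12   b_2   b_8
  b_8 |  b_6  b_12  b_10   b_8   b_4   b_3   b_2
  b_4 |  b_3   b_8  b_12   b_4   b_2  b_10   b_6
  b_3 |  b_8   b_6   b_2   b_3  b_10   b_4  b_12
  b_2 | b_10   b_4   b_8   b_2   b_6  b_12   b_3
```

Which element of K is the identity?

b_8

The identity e satisfies e ⋆ x = x for all x, so its row in the table reproduces the column headers.
Row b_8 reads: b_6, b_12, b_10, b_8, b_4, b_3, b_2 — exactly the header order. So b_8 is the identity.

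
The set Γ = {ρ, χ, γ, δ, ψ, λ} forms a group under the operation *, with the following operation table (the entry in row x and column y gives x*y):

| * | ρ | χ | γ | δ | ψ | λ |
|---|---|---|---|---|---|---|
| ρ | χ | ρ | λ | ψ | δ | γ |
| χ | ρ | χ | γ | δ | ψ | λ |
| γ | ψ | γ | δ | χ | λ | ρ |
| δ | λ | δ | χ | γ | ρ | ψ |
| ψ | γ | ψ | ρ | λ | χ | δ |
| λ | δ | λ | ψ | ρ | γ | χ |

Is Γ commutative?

δ*ψ = ρ but ψ*δ = λ.
Since δ and ψ do not commute, Γ is not abelian.

No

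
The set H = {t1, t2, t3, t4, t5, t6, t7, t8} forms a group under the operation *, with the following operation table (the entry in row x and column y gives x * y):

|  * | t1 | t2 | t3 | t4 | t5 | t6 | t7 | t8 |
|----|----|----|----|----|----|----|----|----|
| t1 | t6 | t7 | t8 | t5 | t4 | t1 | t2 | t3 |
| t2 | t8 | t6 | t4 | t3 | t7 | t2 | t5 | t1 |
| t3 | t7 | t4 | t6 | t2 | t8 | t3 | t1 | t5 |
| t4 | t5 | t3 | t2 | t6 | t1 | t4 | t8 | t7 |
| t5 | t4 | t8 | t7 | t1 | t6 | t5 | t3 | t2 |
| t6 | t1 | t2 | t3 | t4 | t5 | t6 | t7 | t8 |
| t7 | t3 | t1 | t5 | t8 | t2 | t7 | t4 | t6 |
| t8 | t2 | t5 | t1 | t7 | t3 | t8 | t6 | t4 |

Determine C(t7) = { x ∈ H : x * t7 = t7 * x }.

Compare row t7 with column t7 entry by entry.
t4 * t7 = t8 = t7 * t4, so t4 commutes with t7.
t2 * t7 = t5 but t7 * t2 = t1, so t2 does not.
Collecting the elements that commute with t7: C(t7) = {t4, t6, t7, t8}.

{t4, t6, t7, t8}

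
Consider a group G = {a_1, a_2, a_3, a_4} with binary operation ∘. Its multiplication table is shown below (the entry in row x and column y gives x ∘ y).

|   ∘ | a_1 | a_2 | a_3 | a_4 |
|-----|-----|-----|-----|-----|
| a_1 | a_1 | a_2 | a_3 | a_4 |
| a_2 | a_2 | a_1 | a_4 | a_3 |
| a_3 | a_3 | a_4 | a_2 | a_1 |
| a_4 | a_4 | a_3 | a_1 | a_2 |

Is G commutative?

Yes

Check whether the table is symmetric across its main diagonal.
Every entry (row x, col y) equals the entry (row y, col x), so G is abelian.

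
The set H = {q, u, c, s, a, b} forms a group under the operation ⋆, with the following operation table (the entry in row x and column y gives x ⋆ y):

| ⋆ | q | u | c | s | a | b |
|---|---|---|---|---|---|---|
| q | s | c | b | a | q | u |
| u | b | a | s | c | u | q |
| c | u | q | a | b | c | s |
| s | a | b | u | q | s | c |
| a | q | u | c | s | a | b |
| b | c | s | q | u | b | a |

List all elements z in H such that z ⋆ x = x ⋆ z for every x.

An element z is central iff its row equals its column in the table.
For u: u ⋆ q = b ≠ c = q ⋆ u, so u ∉ Z.
Checking each element this way leaves Z(H) = {a}.

{a}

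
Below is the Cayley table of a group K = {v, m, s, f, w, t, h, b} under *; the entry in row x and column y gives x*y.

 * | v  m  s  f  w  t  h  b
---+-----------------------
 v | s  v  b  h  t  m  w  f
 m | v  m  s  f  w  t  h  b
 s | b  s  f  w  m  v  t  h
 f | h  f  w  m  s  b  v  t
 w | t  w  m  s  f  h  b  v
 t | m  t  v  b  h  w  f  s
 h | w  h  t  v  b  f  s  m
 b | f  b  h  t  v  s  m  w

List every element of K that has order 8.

{b, h, t, v}

Identity is m. Compute the order of each non-identity element by repeated multiplication:
  v: v → s → b → f → h → w → t → m  (order 8)
  s: s → f → w → m  (order 4)
  f: f → m  (order 2)
  w: w → f → s → m  (order 4)
  t: t → w → h → f → b → s → v → m  (order 8)
  h: h → s → t → f → v → w → b → m  (order 8)
  b: b → w → v → f → t → s → h → m  (order 8)
Elements of order 8: {b, h, t, v}.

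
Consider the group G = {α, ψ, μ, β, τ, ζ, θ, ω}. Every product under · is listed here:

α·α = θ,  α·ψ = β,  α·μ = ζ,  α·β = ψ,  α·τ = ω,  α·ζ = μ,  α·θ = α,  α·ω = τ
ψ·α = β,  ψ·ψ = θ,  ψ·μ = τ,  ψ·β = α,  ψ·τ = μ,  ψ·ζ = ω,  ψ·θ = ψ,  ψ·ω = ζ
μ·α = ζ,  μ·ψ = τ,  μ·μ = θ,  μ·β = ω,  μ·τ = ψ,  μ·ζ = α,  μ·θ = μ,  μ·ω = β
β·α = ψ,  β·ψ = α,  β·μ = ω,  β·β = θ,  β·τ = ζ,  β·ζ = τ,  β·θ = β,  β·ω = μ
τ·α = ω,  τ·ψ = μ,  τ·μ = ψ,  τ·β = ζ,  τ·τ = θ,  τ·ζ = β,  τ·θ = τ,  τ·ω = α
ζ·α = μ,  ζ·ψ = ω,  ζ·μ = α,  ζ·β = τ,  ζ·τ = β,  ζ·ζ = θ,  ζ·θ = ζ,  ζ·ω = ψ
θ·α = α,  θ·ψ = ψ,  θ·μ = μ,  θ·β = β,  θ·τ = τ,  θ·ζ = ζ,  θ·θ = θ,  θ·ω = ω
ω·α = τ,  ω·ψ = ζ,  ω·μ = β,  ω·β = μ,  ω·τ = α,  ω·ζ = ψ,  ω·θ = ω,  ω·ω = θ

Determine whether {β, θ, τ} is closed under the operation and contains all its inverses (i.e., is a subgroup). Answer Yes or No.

τ·β = ζ, which is not in {β, θ, τ}.
The subset is not closed under ·, so it is not a subgroup.

No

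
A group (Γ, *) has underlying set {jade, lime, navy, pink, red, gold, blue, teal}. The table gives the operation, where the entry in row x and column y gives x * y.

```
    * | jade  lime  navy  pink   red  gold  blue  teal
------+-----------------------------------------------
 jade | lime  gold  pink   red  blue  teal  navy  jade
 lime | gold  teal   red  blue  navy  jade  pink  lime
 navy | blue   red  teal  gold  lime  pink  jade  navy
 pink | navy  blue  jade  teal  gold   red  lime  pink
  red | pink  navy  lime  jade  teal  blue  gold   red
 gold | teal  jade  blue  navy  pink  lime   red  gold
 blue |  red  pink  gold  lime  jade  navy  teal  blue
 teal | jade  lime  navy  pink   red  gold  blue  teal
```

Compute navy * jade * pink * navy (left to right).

red

navy * jade = blue
blue * pink = lime
lime * navy = red
(Structurally, Γ here is isomorphic to the dihedral group D_4.)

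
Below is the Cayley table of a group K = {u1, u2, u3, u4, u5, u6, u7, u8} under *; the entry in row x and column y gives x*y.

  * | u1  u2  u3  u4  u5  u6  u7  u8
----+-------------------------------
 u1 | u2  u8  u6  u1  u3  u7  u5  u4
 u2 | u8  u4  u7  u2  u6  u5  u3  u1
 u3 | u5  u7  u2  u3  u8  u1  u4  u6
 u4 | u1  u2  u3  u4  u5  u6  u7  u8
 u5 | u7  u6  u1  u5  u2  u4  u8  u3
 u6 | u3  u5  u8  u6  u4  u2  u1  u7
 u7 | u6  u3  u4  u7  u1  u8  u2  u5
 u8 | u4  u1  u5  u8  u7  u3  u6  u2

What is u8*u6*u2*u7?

u8*u6 = u3
u3*u2 = u7
u7*u7 = u2

u2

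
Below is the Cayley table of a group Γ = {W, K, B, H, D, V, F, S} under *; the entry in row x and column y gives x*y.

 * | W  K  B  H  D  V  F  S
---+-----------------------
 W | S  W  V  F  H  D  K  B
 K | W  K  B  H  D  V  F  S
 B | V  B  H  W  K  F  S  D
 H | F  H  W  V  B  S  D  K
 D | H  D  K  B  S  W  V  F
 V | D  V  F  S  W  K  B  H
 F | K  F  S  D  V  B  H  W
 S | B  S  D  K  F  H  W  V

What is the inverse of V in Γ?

First locate the identity: row K matches the header, so K is the identity.
Scan row V for K: V*V = K. Hence V^(-1) = V.
(Structurally, Γ here is isomorphic to the cyclic group Z_8.)

V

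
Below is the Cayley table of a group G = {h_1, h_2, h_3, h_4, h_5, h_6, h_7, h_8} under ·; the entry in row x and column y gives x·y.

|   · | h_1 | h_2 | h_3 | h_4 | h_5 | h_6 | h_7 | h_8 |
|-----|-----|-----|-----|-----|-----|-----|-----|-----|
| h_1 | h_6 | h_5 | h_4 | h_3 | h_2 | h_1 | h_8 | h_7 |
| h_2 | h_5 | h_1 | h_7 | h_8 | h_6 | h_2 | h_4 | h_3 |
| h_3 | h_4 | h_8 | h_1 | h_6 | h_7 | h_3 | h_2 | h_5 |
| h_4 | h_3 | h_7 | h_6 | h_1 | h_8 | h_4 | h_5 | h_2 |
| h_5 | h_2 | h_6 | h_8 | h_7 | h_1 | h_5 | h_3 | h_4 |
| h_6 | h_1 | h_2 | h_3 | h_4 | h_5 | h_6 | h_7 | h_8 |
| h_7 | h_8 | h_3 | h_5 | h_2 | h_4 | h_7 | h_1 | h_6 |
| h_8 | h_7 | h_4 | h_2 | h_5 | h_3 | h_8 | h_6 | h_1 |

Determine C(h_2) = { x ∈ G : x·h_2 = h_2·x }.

Compare row h_2 with column h_2 entry by entry.
h_1·h_2 = h_5 = h_2·h_1, so h_1 commutes with h_2.
h_4·h_2 = h_7 but h_2·h_4 = h_8, so h_4 does not.
Collecting the elements that commute with h_2: C(h_2) = {h_1, h_2, h_5, h_6}.

{h_1, h_2, h_5, h_6}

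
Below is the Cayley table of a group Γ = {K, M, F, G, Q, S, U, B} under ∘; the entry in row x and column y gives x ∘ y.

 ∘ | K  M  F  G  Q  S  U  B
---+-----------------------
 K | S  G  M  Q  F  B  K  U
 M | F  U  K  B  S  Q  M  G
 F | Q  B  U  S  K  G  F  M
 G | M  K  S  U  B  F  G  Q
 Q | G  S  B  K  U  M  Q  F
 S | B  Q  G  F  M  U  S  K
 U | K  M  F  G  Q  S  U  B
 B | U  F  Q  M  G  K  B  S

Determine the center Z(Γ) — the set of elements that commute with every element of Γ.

{S, U}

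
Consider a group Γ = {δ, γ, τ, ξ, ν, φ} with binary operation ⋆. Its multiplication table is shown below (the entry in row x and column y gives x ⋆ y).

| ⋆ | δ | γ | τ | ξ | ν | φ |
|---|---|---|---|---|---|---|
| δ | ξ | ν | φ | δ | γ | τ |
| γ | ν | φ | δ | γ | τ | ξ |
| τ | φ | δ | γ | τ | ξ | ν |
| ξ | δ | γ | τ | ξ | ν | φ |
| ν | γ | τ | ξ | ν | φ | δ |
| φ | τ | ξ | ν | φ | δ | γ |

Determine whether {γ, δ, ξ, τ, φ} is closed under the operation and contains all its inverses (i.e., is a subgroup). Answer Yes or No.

No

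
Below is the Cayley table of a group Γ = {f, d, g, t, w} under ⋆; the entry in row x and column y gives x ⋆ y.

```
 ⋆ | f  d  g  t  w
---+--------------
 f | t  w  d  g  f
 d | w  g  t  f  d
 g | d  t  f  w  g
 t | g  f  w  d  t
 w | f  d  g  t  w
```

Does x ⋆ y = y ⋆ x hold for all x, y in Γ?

Yes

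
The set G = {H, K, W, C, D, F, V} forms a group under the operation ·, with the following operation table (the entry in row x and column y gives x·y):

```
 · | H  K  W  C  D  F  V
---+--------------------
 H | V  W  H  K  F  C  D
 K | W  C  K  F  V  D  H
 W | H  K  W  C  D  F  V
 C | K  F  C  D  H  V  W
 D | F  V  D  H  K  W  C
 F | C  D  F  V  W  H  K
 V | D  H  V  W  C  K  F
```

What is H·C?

Read row H, column C: H·C = K.

K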